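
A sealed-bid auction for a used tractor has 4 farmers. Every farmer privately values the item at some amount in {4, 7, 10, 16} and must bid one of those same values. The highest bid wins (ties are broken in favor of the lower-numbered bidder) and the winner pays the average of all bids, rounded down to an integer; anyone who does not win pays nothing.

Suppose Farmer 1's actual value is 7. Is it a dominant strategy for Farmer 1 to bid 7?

Yes

Check each profile of the others' bids and compare truth against every alternative bid.
Others bid (4, 4, 7): truth gives 2, best alternative gives 1.
Others bid (4, 7, 4): truth gives 2, best alternative gives 1.
Others bid (7, 4, 4): truth gives 2, best alternative gives 1.
Others bid (4, 7, 7): truth gives 1, best alternative gives 0.
Others bid (7, 4, 7): truth gives 1, best alternative gives 0.
Others bid (7, 7, 4): truth gives 1, best alternative gives 0.
(Remaining 58 profiles checked similarly; truth is weakly best in each.)
In every case the truthful bid is at least as good as any alternative, so it is a dominant strategy.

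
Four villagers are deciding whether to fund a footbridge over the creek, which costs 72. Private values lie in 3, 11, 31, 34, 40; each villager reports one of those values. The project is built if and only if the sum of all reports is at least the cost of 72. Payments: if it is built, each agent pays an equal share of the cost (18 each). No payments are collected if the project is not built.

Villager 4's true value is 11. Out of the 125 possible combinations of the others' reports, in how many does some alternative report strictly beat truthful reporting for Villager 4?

Others report (3, 31, 31): truth gives -7; report 3 gives 0 > -7. Violating.
Others report (3, 31, 34): truth gives -7; report 3 gives 0 > -7. Violating.
Others report (3, 34, 31): truth gives -7; report 3 gives 0 > -7. Violating.
Others report (11, 11, 40): truth gives -7; report 3 gives 0 > -7. Violating.
Others report (3, 3, 3): truth gives 0; no alternative beats it.
Others report (3, 3, 11): truth gives 0; no alternative beats it.
(Checking all 125 profiles: 12 have a profitable deviation, 113 do not.)

12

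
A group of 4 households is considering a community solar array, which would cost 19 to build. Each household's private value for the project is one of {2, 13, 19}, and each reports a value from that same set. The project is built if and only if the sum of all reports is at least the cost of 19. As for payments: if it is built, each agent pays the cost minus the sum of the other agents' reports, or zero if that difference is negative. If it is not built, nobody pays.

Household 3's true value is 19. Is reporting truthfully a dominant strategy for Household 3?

Yes

Check each profile of the others' reports and compare truth against every alternative report.
Others report (2, 2, 19): truth gives 19, best alternative gives 19.
Others report (2, 13, 13): truth gives 19, best alternative gives 19.
Others report (2, 13, 19): truth gives 19, best alternative gives 19.
Others report (2, 19, 2): truth gives 19, best alternative gives 19.
Others report (2, 19, 13): truth gives 19, best alternative gives 19.
Others report (2, 19, 19): truth gives 19, best alternative gives 19.
(Remaining 21 profiles checked similarly; truth is weakly best in each.)
In every case the truthful report is at least as good as any alternative, so it is a dominant strategy.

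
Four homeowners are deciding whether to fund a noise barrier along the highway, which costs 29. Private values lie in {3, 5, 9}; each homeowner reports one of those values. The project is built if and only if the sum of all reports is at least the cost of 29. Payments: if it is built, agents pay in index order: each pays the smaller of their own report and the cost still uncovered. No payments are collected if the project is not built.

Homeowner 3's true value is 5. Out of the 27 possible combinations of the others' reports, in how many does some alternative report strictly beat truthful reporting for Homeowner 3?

1

Others report (9, 9, 9): truth gives 0; report 3 gives 2 > 0. Violating.
Others report (3, 3, 3): truth gives 0; no alternative beats it.
Others report (3, 3, 5): truth gives 0; no alternative beats it.
(Checking all 27 profiles: 1 has a profitable deviation, 26 do not.)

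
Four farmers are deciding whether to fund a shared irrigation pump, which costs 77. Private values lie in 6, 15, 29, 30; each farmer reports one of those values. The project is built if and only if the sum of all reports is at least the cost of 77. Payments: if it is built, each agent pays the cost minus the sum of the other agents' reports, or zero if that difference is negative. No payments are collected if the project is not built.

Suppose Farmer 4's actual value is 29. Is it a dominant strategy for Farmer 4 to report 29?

Yes

Check each profile of the others' reports and compare truth against every alternative report.
Others report (29, 29, 29): truth gives 29, best alternative gives 29.
Others report (29, 29, 30): truth gives 29, best alternative gives 29.
Others report (29, 30, 29): truth gives 29, best alternative gives 29.
Others report (29, 30, 30): truth gives 29, best alternative gives 29.
Others report (30, 29, 29): truth gives 29, best alternative gives 29.
Others report (30, 29, 30): truth gives 29, best alternative gives 29.
(Remaining 58 profiles checked similarly; truth is weakly best in each.)
In every case the truthful report is at least as good as any alternative, so it is a dominant strategy.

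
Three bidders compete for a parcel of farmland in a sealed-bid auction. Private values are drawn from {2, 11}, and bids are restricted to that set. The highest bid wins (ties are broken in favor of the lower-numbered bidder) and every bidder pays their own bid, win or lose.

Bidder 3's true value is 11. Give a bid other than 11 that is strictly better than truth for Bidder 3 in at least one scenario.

2

Suppose Bidder 1 bids 2 and Bidder 2 bids 11.
Bid 11: loses but pays 11, utility -11.
Bid 2: loses but pays 2, utility -2.
So bidding 2 beats truth here (-2 > -11).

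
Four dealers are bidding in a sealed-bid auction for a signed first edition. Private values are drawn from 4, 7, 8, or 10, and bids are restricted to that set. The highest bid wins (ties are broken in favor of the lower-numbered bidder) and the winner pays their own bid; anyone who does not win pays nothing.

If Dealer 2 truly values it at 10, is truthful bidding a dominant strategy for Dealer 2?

No

Consider the case where Dealer 1 bids 4, Dealer 3 bids 4 and Dealer 4 bids 4.
Truthful bid 10: wins, pays 10, utility 10 - 10 = 0.
Bid 7 instead: wins, pays 7, utility 10 - 7 = 3.
Since 3 > 0, bidding 7 is strictly better here, so truthful bidding is not dominant.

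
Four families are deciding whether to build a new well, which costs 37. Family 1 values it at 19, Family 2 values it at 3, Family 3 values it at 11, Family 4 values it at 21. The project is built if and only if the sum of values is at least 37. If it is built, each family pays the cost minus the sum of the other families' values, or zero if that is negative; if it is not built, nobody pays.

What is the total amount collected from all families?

6

Total value 54 ≥ cost 37, so it is built.
Family 1: others sum to 35; max(0, 37 - 35) = 2.
Family 2: others sum to 51; max(0, 37 - 51) = 0.
Family 3: others sum to 43; max(0, 37 - 43) = 0.
Family 4: others sum to 33; max(0, 37 - 33) = 4.
Total collected = 2 + 0 + 0 + 4 = 6.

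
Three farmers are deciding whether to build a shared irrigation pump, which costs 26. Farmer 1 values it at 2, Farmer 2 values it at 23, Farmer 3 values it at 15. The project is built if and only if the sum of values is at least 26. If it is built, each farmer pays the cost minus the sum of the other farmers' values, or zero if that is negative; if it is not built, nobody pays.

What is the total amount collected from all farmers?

Total value 40 ≥ cost 26, so it is built.
Farmer 1: others sum to 38; max(0, 26 - 38) = 0.
Farmer 2: others sum to 17; max(0, 26 - 17) = 9.
Farmer 3: others sum to 25; max(0, 26 - 25) = 1.
Total collected = 0 + 9 + 1 = 10.

10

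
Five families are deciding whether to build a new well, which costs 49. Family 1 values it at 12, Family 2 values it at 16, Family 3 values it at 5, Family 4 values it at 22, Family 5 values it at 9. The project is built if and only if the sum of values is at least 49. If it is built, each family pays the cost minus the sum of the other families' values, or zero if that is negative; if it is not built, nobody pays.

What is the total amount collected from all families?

8

Total value 64 ≥ cost 49, so it is built.
Family 1: others sum to 52; max(0, 49 - 52) = 0.
Family 2: others sum to 48; max(0, 49 - 48) = 1.
Family 3: others sum to 59; max(0, 49 - 59) = 0.
Family 4: others sum to 42; max(0, 49 - 42) = 7.
Family 5: others sum to 55; max(0, 49 - 55) = 0.
Total collected = 0 + 1 + 0 + 7 + 0 = 8.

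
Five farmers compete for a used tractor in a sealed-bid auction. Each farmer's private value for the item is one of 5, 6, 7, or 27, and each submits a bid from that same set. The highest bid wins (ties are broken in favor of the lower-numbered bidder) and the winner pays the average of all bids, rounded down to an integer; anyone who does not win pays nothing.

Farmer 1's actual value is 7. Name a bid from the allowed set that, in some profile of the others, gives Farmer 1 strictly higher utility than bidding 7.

Suppose Farmer 2 bids 5, Farmer 3 bids 6, Farmer 4 bids 6 and Farmer 5 bids 6.
Bid 7: wins, pays 6, utility 7 - 6 = 1.
Bid 6: wins, pays 5, utility 7 - 5 = 2.
So bidding 6 beats truth here (2 > 1).

6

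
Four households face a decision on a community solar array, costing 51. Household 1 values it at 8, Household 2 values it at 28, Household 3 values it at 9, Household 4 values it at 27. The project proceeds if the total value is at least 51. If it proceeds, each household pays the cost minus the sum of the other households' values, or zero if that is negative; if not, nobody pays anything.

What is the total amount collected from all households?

Total value 72 ≥ cost 51, so it is built.
Household 1: others sum to 64; max(0, 51 - 64) = 0.
Household 2: others sum to 44; max(0, 51 - 44) = 7.
Household 3: others sum to 63; max(0, 51 - 63) = 0.
Household 4: others sum to 45; max(0, 51 - 45) = 6.
Total collected = 0 + 7 + 0 + 6 = 13.

13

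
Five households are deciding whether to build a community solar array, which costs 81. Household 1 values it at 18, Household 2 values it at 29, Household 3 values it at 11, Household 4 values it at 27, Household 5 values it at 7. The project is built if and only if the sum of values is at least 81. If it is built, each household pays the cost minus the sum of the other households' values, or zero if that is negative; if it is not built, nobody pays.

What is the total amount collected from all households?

41

Total value 92 ≥ cost 81, so it is built.
Household 1: others sum to 74; max(0, 81 - 74) = 7.
Household 2: others sum to 63; max(0, 81 - 63) = 18.
Household 3: others sum to 81; max(0, 81 - 81) = 0.
Household 4: others sum to 65; max(0, 81 - 65) = 16.
Household 5: others sum to 85; max(0, 81 - 85) = 0.
Total collected = 7 + 18 + 0 + 16 + 0 = 41.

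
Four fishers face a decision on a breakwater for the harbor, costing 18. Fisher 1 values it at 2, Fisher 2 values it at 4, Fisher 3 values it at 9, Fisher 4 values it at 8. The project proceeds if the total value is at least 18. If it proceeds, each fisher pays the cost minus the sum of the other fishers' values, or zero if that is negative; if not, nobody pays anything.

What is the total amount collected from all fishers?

Total value 23 ≥ cost 18, so it is built.
Fisher 1: others sum to 21; max(0, 18 - 21) = 0.
Fisher 2: others sum to 19; max(0, 18 - 19) = 0.
Fisher 3: others sum to 14; max(0, 18 - 14) = 4.
Fisher 4: others sum to 15; max(0, 18 - 15) = 3.
Total collected = 0 + 0 + 4 + 3 = 7.

7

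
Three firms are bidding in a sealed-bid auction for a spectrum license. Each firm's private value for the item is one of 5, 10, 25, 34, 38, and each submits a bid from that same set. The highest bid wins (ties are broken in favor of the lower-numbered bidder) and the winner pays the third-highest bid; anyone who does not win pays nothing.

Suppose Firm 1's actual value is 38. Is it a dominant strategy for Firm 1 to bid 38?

Check each profile of the others' bids and compare truth against every alternative bid.
Others bid (5, 38): truth gives 33, best alternative gives 0.
Others bid (38, 5): truth gives 33, best alternative gives 0.
Others bid (10, 38): truth gives 28, best alternative gives 0.
Others bid (38, 10): truth gives 28, best alternative gives 0.
Others bid (25, 38): truth gives 13, best alternative gives 0.
Others bid (38, 25): truth gives 13, best alternative gives 0.
(Remaining 19 profiles checked similarly; truth is weakly best in each.)
In every case the truthful bid is at least as good as any alternative, so it is a dominant strategy.

Yes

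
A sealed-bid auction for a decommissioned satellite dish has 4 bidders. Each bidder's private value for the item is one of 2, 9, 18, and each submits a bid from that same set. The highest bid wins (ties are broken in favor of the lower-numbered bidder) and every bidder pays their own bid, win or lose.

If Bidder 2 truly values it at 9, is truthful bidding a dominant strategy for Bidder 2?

No

Consider the case where Bidder 1 bids 2, Bidder 3 bids 2 and Bidder 4 bids 18.
Truthful bid 9: loses but pays 9, utility -9.
Bid 2 instead: loses but pays 2, utility -2.
Since -2 > -9, bidding 2 is strictly better here, so truthful bidding is not dominant.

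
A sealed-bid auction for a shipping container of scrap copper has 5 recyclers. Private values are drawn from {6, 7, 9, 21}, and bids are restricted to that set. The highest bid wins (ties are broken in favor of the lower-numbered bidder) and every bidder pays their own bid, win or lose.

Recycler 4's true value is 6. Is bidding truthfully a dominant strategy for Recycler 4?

Consider the case where Recycler 1 bids 6, Recycler 2 bids 6, Recycler 3 bids 6 and Recycler 5 bids 6.
Truthful bid 6: loses but pays 6, utility -6.
Bid 7 instead: wins, pays 7, utility 6 - 7 = -1.
Since -1 > -6, bidding 7 is strictly better here, so truthful bidding is not dominant.

No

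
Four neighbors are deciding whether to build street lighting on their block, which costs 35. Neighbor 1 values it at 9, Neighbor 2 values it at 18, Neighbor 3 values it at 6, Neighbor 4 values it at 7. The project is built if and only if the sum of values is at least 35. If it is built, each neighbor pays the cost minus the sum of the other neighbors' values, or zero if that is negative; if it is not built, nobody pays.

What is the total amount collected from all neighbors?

Total value 40 ≥ cost 35, so it is built.
Neighbor 1: others sum to 31; max(0, 35 - 31) = 4.
Neighbor 2: others sum to 22; max(0, 35 - 22) = 13.
Neighbor 3: others sum to 34; max(0, 35 - 34) = 1.
Neighbor 4: others sum to 33; max(0, 35 - 33) = 2.
Total collected = 4 + 13 + 1 + 2 = 20.

20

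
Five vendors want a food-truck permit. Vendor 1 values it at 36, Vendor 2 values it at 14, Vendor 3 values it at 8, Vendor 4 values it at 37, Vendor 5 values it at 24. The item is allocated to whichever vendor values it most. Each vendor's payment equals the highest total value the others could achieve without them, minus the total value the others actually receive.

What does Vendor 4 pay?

Vendor 4 has the highest value and receives the item.
Without Vendor 4, the item would go to the next-highest value, 36, so the others could achieve 36.
With Vendor 4 present and winning, the others receive nothing, so their total is 0.
Payment = 36 - 0 = 36.

36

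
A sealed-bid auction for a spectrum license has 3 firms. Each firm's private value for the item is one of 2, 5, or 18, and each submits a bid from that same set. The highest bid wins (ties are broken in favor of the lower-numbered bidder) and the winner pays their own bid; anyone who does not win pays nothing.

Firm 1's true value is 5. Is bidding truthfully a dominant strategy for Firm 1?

Consider the case where Firm 2 bids 2 and Firm 3 bids 2.
Truthful bid 5: wins, pays 5, utility 5 - 5 = 0.
Bid 2 instead: wins, pays 2, utility 5 - 2 = 3.
Since 3 > 0, bidding 2 is strictly better here, so truthful bidding is not dominant.

No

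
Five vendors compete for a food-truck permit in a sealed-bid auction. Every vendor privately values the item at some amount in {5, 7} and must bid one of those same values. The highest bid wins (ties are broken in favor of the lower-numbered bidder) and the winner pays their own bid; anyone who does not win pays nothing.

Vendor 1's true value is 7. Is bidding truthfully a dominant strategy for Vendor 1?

Consider the case where Vendor 2 bids 5, Vendor 3 bids 5, Vendor 4 bids 5 and Vendor 5 bids 5.
Truthful bid 7: wins, pays 7, utility 7 - 7 = 0.
Bid 5 instead: wins, pays 5, utility 7 - 5 = 2.
Since 2 > 0, bidding 5 is strictly better here, so truthful bidding is not dominant.

No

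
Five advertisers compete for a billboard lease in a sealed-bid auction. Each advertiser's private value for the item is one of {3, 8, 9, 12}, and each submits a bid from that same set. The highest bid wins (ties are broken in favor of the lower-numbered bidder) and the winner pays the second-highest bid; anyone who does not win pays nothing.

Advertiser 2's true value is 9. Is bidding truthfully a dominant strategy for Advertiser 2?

Yes

Check each profile of the others' bids and compare truth against every alternative bid.
Others bid (3, 3, 3, 3): truth gives 6, best alternative gives 6.
Others bid (3, 3, 3, 8): truth gives 1, best alternative gives 1.
Others bid (3, 3, 8, 3): truth gives 1, best alternative gives 1.
Others bid (3, 3, 8, 8): truth gives 1, best alternative gives 1.
Others bid (3, 8, 3, 3): truth gives 1, best alternative gives 1.
Others bid (3, 8, 3, 8): truth gives 1, best alternative gives 1.
(Remaining 250 profiles checked similarly; truth is weakly best in each.)
In every case the truthful bid is at least as good as any alternative, so it is a dominant strategy.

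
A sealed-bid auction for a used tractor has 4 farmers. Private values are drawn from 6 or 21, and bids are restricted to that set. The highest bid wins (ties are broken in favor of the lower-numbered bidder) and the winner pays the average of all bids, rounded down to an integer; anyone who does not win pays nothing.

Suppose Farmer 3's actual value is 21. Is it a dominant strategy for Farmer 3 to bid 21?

Check each profile of the others' bids and compare truth against every alternative bid.
Others bid (6, 6, 6): truth gives 12, best alternative gives 0.
Others bid (6, 6, 21): truth gives 8, best alternative gives 0.
Others bid (6, 21, 6): truth gives 0, best alternative gives 0.
Others bid (6, 21, 21): truth gives 0, best alternative gives 0.
Others bid (21, 6, 6): truth gives 0, best alternative gives 0.
Others bid (21, 6, 21): truth gives 0, best alternative gives 0.
(Remaining 2 profiles checked similarly; truth is weakly best in each.)
In every case the truthful bid is at least as good as any alternative, so it is a dominant strategy.

Yes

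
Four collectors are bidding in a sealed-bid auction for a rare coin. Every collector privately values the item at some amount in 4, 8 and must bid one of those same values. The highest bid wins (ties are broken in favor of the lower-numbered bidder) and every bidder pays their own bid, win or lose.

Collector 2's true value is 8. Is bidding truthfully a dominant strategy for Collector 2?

Consider the case where Collector 1 bids 8, Collector 3 bids 4 and Collector 4 bids 4.
Truthful bid 8: loses but pays 8, utility -8.
Bid 4 instead: loses but pays 4, utility -4.
Since -4 > -8, bidding 4 is strictly better here, so truthful bidding is not dominant.

No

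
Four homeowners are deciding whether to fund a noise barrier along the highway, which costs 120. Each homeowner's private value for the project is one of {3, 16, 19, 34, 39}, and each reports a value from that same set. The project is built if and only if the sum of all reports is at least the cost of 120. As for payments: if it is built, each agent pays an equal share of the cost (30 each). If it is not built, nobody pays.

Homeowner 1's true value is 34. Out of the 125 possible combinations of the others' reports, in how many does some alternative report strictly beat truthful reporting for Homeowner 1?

6

Others report (3, 39, 39): truth gives 0; report 39 gives 4 > 0. Violating.
Others report (16, 34, 34): truth gives 0; report 39 gives 4 > 0. Violating.
Others report (34, 16, 34): truth gives 0; report 39 gives 4 > 0. Violating.
Others report (34, 34, 16): truth gives 0; report 39 gives 4 > 0. Violating.
Others report (3, 3, 3): truth gives 0; no alternative beats it.
Others report (3, 3, 16): truth gives 0; no alternative beats it.
(Checking all 125 profiles: 6 have a profitable deviation, 119 do not.)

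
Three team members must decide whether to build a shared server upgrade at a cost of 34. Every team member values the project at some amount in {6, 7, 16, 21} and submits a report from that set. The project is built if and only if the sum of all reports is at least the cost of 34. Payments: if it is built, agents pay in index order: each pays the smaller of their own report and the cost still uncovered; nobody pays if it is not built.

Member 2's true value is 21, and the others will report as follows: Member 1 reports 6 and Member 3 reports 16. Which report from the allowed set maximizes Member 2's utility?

16

Report 6: project not built, utility 0.
Report 7: project not built, utility 0.
Report 16: project built, pays 16, utility 21 - 16 = 5.
Report 21: project built, pays 21, utility 21 - 21 = 0.
The best choice is 16 with utility 5.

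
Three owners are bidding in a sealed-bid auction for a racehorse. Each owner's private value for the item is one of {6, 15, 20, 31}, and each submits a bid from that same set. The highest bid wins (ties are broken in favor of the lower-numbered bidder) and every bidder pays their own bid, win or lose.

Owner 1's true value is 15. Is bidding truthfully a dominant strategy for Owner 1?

No

Consider the case where Owner 2 bids 6 and Owner 3 bids 6.
Truthful bid 15: wins, pays 15, utility 15 - 15 = 0.
Bid 6 instead: wins, pays 6, utility 15 - 6 = 9.
Since 9 > 0, bidding 6 is strictly better here, so truthful bidding is not dominant.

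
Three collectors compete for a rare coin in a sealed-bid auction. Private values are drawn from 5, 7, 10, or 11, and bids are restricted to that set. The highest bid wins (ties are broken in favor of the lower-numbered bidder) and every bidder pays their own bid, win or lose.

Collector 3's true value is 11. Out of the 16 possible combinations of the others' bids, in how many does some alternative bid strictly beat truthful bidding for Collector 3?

Others bid (5, 5): truth gives 0; bid 7 gives 4 > 0. Violating.
Others bid (5, 7): truth gives 0; bid 10 gives 1 > 0. Violating.
Others bid (5, 11): truth gives -11; bid 5 gives -5 > -11. Violating.
Others bid (7, 5): truth gives 0; bid 10 gives 1 > 0. Violating.
Others bid (5, 10): truth gives 0; no alternative beats it.
Others bid (7, 10): truth gives 0; no alternative beats it.
(Checking all 16 profiles: 11 have a profitable deviation, 5 do not.)

11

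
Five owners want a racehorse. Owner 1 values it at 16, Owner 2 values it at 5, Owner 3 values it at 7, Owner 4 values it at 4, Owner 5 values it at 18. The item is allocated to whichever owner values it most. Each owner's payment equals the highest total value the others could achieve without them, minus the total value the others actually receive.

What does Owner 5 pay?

16

Owner 5 has the highest value and receives the item.
Without Owner 5, the item would go to the next-highest value, 16, so the others could achieve 16.
With Owner 5 present and winning, the others receive nothing, so their total is 0.
Payment = 16 - 0 = 16.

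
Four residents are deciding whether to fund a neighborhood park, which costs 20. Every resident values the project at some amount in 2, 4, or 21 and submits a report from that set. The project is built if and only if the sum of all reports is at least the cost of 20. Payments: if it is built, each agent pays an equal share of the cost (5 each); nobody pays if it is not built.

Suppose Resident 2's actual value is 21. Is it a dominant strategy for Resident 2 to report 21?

Check each profile of the others' reports and compare truth against every alternative report.
Others report (2, 2, 2): truth gives 16, best alternative gives 0.
Others report (2, 2, 4): truth gives 16, best alternative gives 0.
Others report (2, 4, 2): truth gives 16, best alternative gives 0.
Others report (2, 4, 4): truth gives 16, best alternative gives 0.
Others report (4, 2, 2): truth gives 16, best alternative gives 0.
Others report (4, 2, 4): truth gives 16, best alternative gives 0.
(Remaining 21 profiles checked similarly; truth is weakly best in each.)
In every case the truthful report is at least as good as any alternative, so it is a dominant strategy.

Yes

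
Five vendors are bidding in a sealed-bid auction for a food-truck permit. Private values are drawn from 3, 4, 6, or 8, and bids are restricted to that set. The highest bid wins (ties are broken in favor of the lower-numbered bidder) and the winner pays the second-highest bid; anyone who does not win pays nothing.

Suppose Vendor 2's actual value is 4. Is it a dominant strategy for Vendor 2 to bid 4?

Check each profile of the others' bids and compare truth against every alternative bid.
Others bid (3, 3, 3, 3): truth gives 1, best alternative gives 1.
Others bid (3, 3, 3, 4): truth gives 0, best alternative gives 0.
Others bid (3, 3, 3, 6): truth gives 0, best alternative gives 0.
Others bid (3, 3, 3, 8): truth gives 0, best alternative gives 0.
Others bid (3, 3, 4, 3): truth gives 0, best alternative gives 0.
Others bid (3, 3, 4, 4): truth gives 0, best alternative gives 0.
(Remaining 250 profiles checked similarly; truth is weakly best in each.)
In every case the truthful bid is at least as good as any alternative, so it is a dominant strategy.

Yes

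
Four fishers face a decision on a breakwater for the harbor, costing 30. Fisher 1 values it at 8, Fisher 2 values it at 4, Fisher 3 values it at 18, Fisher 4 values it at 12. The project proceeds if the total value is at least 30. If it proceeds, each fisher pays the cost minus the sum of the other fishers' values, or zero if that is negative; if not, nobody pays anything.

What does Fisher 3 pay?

Total value 42 ≥ cost 30, so the project is built.
The other fishers' values sum to 24.
Cost minus that sum is 30 - 24 = 6.

6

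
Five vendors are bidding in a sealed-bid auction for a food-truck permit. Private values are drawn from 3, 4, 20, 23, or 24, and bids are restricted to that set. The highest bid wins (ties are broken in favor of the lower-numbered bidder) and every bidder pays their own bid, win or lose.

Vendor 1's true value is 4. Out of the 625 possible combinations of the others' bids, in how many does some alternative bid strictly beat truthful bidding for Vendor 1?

Others bid (3, 3, 3, 3): truth gives 0; bid 3 gives 1 > 0. Violating.
Others bid (3, 3, 3, 20): truth gives -4; bid 3 gives -3 > -4. Violating.
Others bid (3, 3, 3, 23): truth gives -4; bid 3 gives -3 > -4. Violating.
Others bid (3, 3, 3, 24): truth gives -4; bid 3 gives -3 > -4. Violating.
Others bid (3, 3, 3, 4): truth gives 0; no alternative beats it.
Others bid (3, 3, 4, 3): truth gives 0; no alternative beats it.
(Checking all 625 profiles: 610 have a profitable deviation, 15 do not.)

610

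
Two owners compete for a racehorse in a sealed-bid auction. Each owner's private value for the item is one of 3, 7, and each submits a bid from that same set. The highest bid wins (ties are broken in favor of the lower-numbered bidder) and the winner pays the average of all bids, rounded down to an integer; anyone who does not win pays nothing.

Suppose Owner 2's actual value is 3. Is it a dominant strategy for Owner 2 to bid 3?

Check each profile of the others' bids and compare truth against every alternative bid.
Others bid (3): truth gives 0, best alternative gives -2.
Others bid (7): truth gives 0, best alternative gives 0.
In every case the truthful bid is at least as good as any alternative, so it is a dominant strategy.

Yes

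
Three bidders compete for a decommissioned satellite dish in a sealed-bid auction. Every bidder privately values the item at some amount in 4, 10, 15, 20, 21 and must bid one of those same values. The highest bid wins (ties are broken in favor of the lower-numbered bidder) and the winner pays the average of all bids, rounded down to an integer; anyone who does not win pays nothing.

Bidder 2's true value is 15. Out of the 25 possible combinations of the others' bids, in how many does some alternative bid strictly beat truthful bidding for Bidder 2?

4

Others bid (4, 4): truth gives 8; bid 10 gives 9 > 8. Violating.
Others bid (4, 10): truth gives 6; bid 10 gives 7 > 6. Violating.
Others bid (4, 20): truth gives 0; bid 20 gives 1 > 0. Violating.
Others bid (15, 4): truth gives 0; bid 20 gives 2 > 0. Violating.
Others bid (4, 15): truth gives 4; no alternative beats it.
Others bid (4, 21): truth gives 0; no alternative beats it.
(Checking all 25 profiles: 4 have a profitable deviation, 21 do not.)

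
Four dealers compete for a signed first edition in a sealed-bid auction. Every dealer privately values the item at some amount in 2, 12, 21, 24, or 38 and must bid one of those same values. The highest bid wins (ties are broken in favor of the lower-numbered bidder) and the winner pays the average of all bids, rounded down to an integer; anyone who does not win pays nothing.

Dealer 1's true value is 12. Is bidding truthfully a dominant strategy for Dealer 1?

No

Consider the case where Dealer 2 bids 2, Dealer 3 bids 2 and Dealer 4 bids 2.
Truthful bid 12: wins, pays 4, utility 12 - 4 = 8.
Bid 2 instead: wins, pays 2, utility 12 - 2 = 10.
Since 10 > 8, bidding 2 is strictly better here, so truthful bidding is not dominant.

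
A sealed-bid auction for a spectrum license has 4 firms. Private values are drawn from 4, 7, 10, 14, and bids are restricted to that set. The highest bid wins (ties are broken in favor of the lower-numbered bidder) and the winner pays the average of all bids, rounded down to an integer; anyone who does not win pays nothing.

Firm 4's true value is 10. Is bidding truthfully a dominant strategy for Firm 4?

Consider the case where Firm 1 bids 4, Firm 2 bids 4 and Firm 3 bids 4.
Truthful bid 10: wins, pays 5, utility 10 - 5 = 5.
Bid 7 instead: wins, pays 4, utility 10 - 4 = 6.
Since 6 > 5, bidding 7 is strictly better here, so truthful bidding is not dominant.

No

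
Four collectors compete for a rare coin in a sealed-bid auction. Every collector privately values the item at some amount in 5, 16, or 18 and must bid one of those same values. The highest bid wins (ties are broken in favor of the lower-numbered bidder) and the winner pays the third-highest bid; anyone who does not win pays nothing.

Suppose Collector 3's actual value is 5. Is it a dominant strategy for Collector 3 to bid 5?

Check each profile of the others' bids and compare truth against every alternative bid.
Others bid (5, 5, 5): truth gives 0, best alternative gives 0.
Others bid (5, 5, 16): truth gives 0, best alternative gives 0.
Others bid (5, 5, 18): truth gives 0, best alternative gives 0.
Others bid (5, 16, 5): truth gives 0, best alternative gives 0.
Others bid (5, 16, 16): truth gives 0, best alternative gives 0.
Others bid (5, 16, 18): truth gives 0, best alternative gives 0.
(Remaining 21 profiles checked similarly; truth is weakly best in each.)
In every case the truthful bid is at least as good as any alternative, so it is a dominant strategy.

Yes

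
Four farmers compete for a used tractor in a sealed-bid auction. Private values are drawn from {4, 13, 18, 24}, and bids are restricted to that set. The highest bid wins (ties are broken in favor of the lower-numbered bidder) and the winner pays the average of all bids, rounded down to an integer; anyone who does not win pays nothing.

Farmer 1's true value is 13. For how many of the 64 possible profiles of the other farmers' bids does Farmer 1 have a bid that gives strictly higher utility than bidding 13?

4

Others bid (4, 4, 4): truth gives 7; bid 4 gives 9 > 7. Violating.
Others bid (4, 4, 18): truth gives 0; bid 18 gives 2 > 0. Violating.
Others bid (4, 18, 4): truth gives 0; bid 18 gives 2 > 0. Violating.
Others bid (18, 4, 4): truth gives 0; bid 18 gives 2 > 0. Violating.
Others bid (4, 4, 13): truth gives 5; no alternative beats it.
Others bid (4, 4, 24): truth gives 0; no alternative beats it.
(Checking all 64 profiles: 4 have a profitable deviation, 60 do not.)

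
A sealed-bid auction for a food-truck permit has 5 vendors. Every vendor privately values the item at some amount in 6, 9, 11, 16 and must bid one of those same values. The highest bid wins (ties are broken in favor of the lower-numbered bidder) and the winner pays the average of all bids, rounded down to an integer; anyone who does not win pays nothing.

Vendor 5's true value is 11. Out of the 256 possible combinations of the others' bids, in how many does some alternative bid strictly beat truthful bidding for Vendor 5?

Others bid (6, 6, 6, 6): truth gives 4; bid 9 gives 5 > 4. Violating.
Others bid (6, 6, 6, 11): truth gives 0; bid 16 gives 2 > 0. Violating.
Others bid (6, 6, 9, 11): truth gives 0; bid 16 gives 2 > 0. Violating.
Others bid (6, 6, 11, 6): truth gives 0; bid 16 gives 2 > 0. Violating.
Others bid (6, 6, 6, 9): truth gives 4; no alternative beats it.
Others bid (6, 6, 6, 16): truth gives 0; no alternative beats it.
(Checking all 256 profiles: 51 have a profitable deviation, 205 do not.)

51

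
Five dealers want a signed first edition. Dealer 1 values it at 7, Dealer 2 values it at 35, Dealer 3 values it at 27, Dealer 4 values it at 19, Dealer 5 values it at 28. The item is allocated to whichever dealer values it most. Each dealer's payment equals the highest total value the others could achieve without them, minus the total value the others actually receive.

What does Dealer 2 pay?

Dealer 2 has the highest value and receives the item.
Without Dealer 2, the item would go to the next-highest value, 28, so the others could achieve 28.
With Dealer 2 present and winning, the others receive nothing, so their total is 0.
Payment = 28 - 0 = 28.

28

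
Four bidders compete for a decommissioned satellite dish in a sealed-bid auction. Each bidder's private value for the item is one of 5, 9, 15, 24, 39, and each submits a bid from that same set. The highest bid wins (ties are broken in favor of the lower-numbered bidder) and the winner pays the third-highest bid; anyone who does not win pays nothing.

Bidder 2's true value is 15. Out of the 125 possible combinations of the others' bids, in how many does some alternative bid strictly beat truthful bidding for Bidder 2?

Others bid (5, 5, 24): truth gives 0; bid 24 gives 10 > 0. Violating.
Others bid (5, 5, 39): truth gives 0; bid 39 gives 10 > 0. Violating.
Others bid (5, 9, 24): truth gives 0; bid 24 gives 6 > 0. Violating.
Others bid (5, 9, 39): truth gives 0; bid 39 gives 6 > 0. Violating.
Others bid (5, 5, 5): truth gives 10; no alternative beats it.
Others bid (5, 5, 9): truth gives 10; no alternative beats it.
(Checking all 125 profiles: 24 have a profitable deviation, 101 do not.)

24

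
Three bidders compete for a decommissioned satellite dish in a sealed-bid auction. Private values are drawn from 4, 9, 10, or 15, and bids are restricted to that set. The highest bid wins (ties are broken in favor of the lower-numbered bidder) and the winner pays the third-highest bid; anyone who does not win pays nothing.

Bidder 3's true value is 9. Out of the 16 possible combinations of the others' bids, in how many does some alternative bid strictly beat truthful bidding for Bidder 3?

4

Others bid (4, 9): truth gives 0; bid 10 gives 5 > 0. Violating.
Others bid (4, 10): truth gives 0; bid 15 gives 5 > 0. Violating.
Others bid (9, 4): truth gives 0; bid 10 gives 5 > 0. Violating.
Others bid (10, 4): truth gives 0; bid 15 gives 5 > 0. Violating.
Others bid (4, 4): truth gives 5; no alternative beats it.
Others bid (4, 15): truth gives 0; no alternative beats it.
(Checking all 16 profiles: 4 have a profitable deviation, 12 do not.)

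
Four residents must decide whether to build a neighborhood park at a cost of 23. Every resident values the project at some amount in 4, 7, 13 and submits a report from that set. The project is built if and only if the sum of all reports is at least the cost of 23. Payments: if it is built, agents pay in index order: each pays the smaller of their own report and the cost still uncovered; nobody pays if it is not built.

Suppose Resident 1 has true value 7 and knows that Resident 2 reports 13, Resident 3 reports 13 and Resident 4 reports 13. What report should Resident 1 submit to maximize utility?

Report 4: project built, pays 4, utility 7 - 4 = 3.
Report 7: project built, pays 7, utility 7 - 7 = 0.
Report 13: project built, pays 13, utility 7 - 13 = -6.
The best choice is 4 with utility 3.

4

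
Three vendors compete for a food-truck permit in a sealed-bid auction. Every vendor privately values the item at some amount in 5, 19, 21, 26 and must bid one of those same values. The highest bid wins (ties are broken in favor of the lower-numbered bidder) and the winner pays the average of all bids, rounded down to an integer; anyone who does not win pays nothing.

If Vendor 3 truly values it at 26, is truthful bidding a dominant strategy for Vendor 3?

Consider the case where Vendor 1 bids 5 and Vendor 2 bids 5.
Truthful bid 26: wins, pays 12, utility 26 - 12 = 14.
Bid 19 instead: wins, pays 9, utility 26 - 9 = 17.
Since 17 > 14, bidding 19 is strictly better here, so truthful bidding is not dominant.

No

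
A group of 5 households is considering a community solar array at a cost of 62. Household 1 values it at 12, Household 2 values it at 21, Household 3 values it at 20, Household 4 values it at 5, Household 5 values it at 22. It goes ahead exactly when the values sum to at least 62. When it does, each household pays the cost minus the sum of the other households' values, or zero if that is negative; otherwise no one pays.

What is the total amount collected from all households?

Total value 80 ≥ cost 62, so it is built.
Household 1: others sum to 68; max(0, 62 - 68) = 0.
Household 2: others sum to 59; max(0, 62 - 59) = 3.
Household 3: others sum to 60; max(0, 62 - 60) = 2.
Household 4: others sum to 75; max(0, 62 - 75) = 0.
Household 5: others sum to 58; max(0, 62 - 58) = 4.
Total collected = 0 + 3 + 2 + 0 + 4 = 9.

9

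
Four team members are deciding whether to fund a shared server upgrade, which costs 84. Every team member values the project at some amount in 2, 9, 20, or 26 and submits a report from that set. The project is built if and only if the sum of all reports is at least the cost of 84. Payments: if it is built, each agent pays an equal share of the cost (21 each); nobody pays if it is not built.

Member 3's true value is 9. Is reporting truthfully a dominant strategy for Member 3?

Consider the case where Member 1 reports 26, Member 2 reports 26 and Member 4 reports 26.
Truthful report 9: project built, pays 21, utility 9 - 21 = -12.
Report 2 instead: project not built, utility 0.
Since 0 > -12, reporting 2 is strictly better here, so truthful reporting is not dominant.

No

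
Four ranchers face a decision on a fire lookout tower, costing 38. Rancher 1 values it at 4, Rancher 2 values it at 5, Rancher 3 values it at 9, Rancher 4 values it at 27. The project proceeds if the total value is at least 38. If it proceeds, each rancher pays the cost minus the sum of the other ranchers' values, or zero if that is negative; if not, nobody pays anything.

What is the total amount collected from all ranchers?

22

Total value 45 ≥ cost 38, so it is built.
Rancher 1: others sum to 41; max(0, 38 - 41) = 0.
Rancher 2: others sum to 40; max(0, 38 - 40) = 0.
Rancher 3: others sum to 36; max(0, 38 - 36) = 2.
Rancher 4: others sum to 18; max(0, 38 - 18) = 20.
Total collected = 0 + 0 + 2 + 20 = 22.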